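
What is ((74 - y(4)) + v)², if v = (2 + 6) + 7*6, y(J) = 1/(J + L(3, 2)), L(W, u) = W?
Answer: 751689/49 ≈ 15341.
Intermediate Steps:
y(J) = 1/(3 + J) (y(J) = 1/(J + 3) = 1/(3 + J))
v = 50 (v = 8 + 42 = 50)
((74 - y(4)) + v)² = ((74 - 1/(3 + 4)) + 50)² = ((74 - 1/7) + 50)² = ((74 - 1*⅐) + 50)² = ((74 - ⅐) + 50)² = (517/7 + 50)² = (867/7)² = 751689/49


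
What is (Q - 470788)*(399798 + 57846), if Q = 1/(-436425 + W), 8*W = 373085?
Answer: -671851268019950832/3118315 ≈ -2.1545e+11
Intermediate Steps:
W = 373085/8 (W = (⅛)*373085 = 373085/8 ≈ 46636.)
Q = -8/3118315 (Q = 1/(-436425 + 373085/8) = 1/(-3118315/8) = -8/3118315 ≈ -2.5655e-6)
(Q - 470788)*(399798 + 57846) = (-8/3118315 - 470788)*(399798 + 57846) = -1468065282228/3118315*457644 = -671851268019950832/3118315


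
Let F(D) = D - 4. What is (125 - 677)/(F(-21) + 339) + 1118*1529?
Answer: 268378978/157 ≈ 1.7094e+6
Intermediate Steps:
F(D) = -4 + D
(125 - 677)/(F(-21) + 339) + 1118*1529 = (125 - 677)/((-4 - 21) + 339) + 1118*1529 = -552/(-25 + 339) + 1709422 = -552/314 + 1709422 = -552*1/314 + 1709422 = -276/157 + 1709422 = 268378978/157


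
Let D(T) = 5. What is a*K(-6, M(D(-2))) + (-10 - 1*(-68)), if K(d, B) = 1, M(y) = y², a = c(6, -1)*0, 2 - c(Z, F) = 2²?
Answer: 58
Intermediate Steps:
c(Z, F) = -2 (c(Z, F) = 2 - 1*2² = 2 - 1*4 = 2 - 4 = -2)
a = 0 (a = -2*0 = 0)
a*K(-6, M(D(-2))) + (-10 - 1*(-68)) = 0*1 + (-10 - 1*(-68)) = 0 + (-10 + 68) = 0 + 58 = 58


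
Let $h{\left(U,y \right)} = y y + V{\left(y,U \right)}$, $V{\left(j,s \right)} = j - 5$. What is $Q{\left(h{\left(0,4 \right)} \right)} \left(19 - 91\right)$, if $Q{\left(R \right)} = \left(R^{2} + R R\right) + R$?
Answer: $-33480$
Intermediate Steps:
$V{\left(j,s \right)} = -5 + j$
$h{\left(U,y \right)} = -5 + y + y^{2}$ ($h{\left(U,y \right)} = y y + \left(-5 + y\right) = y^{2} + \left(-5 + y\right) = -5 + y + y^{2}$)
$Q{\left(R \right)} = R + 2 R^{2}$ ($Q{\left(R \right)} = \left(R^{2} + R^{2}\right) + R = 2 R^{2} + R = R + 2 R^{2}$)
$Q{\left(h{\left(0,4 \right)} \right)} \left(19 - 91\right) = \left(-5 + 4 + 4^{2}\right) \left(1 + 2 \left(-5 + 4 + 4^{2}\right)\right) \left(19 - 91\right) = \left(-5 + 4 + 16\right) \left(1 + 2 \left(-5 + 4 + 16\right)\right) \left(-72\right) = 15 \left(1 + 2 \cdot 15\right) \left(-72\right) = 15 \left(1 + 30\right) \left(-72\right) = 15 \cdot 31 \left(-72\right) = 465 \left(-72\right) = -33480$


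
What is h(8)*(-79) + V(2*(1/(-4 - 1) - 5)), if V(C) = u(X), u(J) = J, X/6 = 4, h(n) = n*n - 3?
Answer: -4795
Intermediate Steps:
h(n) = -3 + n**2 (h(n) = n**2 - 3 = -3 + n**2)
X = 24 (X = 6*4 = 24)
V(C) = 24
h(8)*(-79) + V(2*(1/(-4 - 1) - 5)) = (-3 + 8**2)*(-79) + 24 = (-3 + 64)*(-79) + 24 = 61*(-79) + 24 = -4819 + 24 = -4795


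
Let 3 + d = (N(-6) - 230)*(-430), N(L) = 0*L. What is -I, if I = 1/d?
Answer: -1/98897 ≈ -1.0112e-5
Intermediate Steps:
N(L) = 0
d = 98897 (d = -3 + (0 - 230)*(-430) = -3 - 230*(-430) = -3 + 98900 = 98897)
I = 1/98897 ≈ 1.0112e-5
-I = -1*1/98897 = -1/98897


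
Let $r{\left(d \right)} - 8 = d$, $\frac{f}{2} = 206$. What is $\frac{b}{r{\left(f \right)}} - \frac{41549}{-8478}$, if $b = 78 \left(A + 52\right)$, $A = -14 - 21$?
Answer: $\frac{1195517}{148365} \approx 8.0579$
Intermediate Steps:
$f = 412$ ($f = 2 \cdot 206 = 412$)
$r{\left(d \right)} = 8 + d$
$A = -35$ ($A = -14 - 21 = -35$)
$b = 1326$ ($b = 78 \left(-35 + 52\right) = 78 \cdot 17 = 1326$)
$\frac{b}{r{\left(f \right)}} - \frac{41549}{-8478} = \frac{1326}{8 + 412} - \frac{41549}{-8478} = \frac{1326}{420} - - \frac{41549}{8478} = 1326 \cdot \frac{1}{420} + \frac{41549}{8478} = \frac{221}{70} + \frac{41549}{8478} = \frac{1195517}{148365}$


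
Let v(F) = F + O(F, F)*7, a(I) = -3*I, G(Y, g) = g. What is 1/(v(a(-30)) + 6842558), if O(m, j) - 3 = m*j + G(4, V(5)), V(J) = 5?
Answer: 1/6899404 ≈ 1.4494e-7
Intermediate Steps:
O(m, j) = 8 + j*m (O(m, j) = 3 + (m*j + 5) = 3 + (j*m + 5) = 3 + (5 + j*m) = 8 + j*m)
v(F) = 56 + F + 7*F**2 (v(F) = F + (8 + F*F)*7 = F + (8 + F**2)*7 = F + (56 + 7*F**2) = 56 + F + 7*F**2)
1/(v(a(-30)) + 6842558) = 1/((56 - 3*(-30) + 7*(-3*(-30))**2) + 6842558) = 1/((56 + 90 + 7*90**2) + 6842558) = 1/((56 + 90 + 7*8100) + 6842558) = 1/((56 + 90 + 56700) + 6842558) = 1/(56846 + 6842558) = 1/6899404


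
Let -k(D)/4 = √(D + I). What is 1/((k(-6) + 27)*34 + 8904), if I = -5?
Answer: 4911/48337570 + 34*I*√11/24168785 ≈ 0.0001016 + 4.6657e-6*I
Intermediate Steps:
k(D) = -4*√(-5 + D) (k(D) = -4*√(D - 5) = -4*√(-5 + D))
1/((k(-6) + 27)*34 + 8904) = 1/((-4*√(-5 - 6) + 27)*34 + 8904) = 1/((-4*I*√11 + 27)*34 + 8904) = 1/((27 - 4*I*√11)*34 + 8904) = 1/((918 - 136*I*√11) + 8904) = 1/(9822 - 136*I*√11)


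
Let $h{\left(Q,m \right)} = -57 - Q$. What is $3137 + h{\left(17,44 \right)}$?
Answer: $3063$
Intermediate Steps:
$3137 + h{\left(17,44 \right)} = 3137 - 74 = 3063$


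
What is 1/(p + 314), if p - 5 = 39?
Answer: 1/358 ≈ 0.0027933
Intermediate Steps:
p = 44 (p = 5 + 39 = 44)
1/(p + 314) = 1/(44 + 314) = 1/358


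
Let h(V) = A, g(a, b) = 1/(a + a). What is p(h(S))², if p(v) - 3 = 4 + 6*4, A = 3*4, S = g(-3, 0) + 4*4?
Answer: 961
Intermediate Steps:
g(a, b) = 1/(2*a)
S = 95/6 (S = (½)/(-3) + 4*4 = (½)*(-⅓) + 16 = -⅙ + 16 = 95/6 ≈ 15.833)
A = 12
h(V) = 12
p(v) = 31 (p(v) = 3 + (4 + 6*4) = 3 + (4 + 24) = 3 + 28 = 31)
p(h(S))² = 31² = 961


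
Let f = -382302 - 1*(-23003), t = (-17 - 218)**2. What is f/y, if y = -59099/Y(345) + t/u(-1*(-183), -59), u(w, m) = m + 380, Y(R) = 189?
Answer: 7266103677/2844418 ≈ 2554.5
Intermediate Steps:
u(w, m) = 380 + m
t = 55225 (t = (-235)**2 = 55225)
f = -359299 (f = -382302 + 23003 = -359299)
y = -2844418/20223 (y = -59099/189 + 55225/(380 - 59) = -59099*1/189 + 55225/321 = -59099/189 + 55225*(1/321) = -59099/189 + 55225/321 = -2844418/20223 ≈ -140.65)
f/y = -359299/(-2844418/20223) = -359299*(-20223/2844418) = 7266103677/2844418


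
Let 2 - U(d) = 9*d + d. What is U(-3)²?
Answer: 1024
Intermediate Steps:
U(d) = 2 - 10*d (U(d) = 2 - (9*d + d) = 2 - 10*d)
U(-3)² = (2 - 10*(-3))² = (2 + 30)² = 32² = 1024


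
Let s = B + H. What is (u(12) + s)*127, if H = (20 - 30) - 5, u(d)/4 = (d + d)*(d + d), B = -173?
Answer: 268732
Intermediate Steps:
u(d) = 16*d² (u(d) = 4*((d + d)*(d + d)) = 4*((2*d)*(2*d)) = 4*(4*d²) = 16*d²)
H = -15 (H = -10 - 5 = -15)
s = -188 (s = -173 - 15 = -188)
(u(12) + s)*127 = (16*12² - 188)*127 = (16*144 - 188)*127 = (2304 - 188)*127 = 2116*127 = 268732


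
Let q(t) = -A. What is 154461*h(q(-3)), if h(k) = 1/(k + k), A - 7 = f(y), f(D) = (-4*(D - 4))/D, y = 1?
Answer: -154461/38 ≈ -4064.8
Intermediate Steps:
f(D) = (16 - 4*D)/D (f(D) = (-4*(-4 + D))/D = (16 - 4*D)/D)
A = 19 (A = 7 + (-4 + 16/1) = 7 + (-4 + 16*1) = 7 + (-4 + 16) = 7 + 12 = 19)
q(t) = -19 (q(t) = -1*19 = -19)
h(k) = 1/(2*k)
154461*h(q(-3)) = 154461*((½)/(-19)) = 154461*((½)*(-1/19)) = 154461*(-1/38) = -154461/38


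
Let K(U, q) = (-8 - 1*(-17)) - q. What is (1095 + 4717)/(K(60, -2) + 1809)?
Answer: 1453/455 ≈ 3.1934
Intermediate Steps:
K(U, q) = 9 - q (K(U, q) = (-8 + 17) - q = 9 - q)
(1095 + 4717)/(K(60, -2) + 1809) = (1095 + 4717)/((9 - 1*(-2)) + 1809) = 5812/((9 + 2) + 1809) = 5812/(11 + 1809) = 5812/1820 = 5812*(1/1820) = 1453/455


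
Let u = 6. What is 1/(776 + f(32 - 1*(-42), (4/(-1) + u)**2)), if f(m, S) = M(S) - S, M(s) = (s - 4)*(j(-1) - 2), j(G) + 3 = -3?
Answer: 1/772 ≈ 0.0012953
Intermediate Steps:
j(G) = -6 (j(G) = -3 - 3 = -6)
M(s) = 32 - 8*s (M(s) = (s - 4)*(-6 - 2) = (-4 + s)*(-8) = 32 - 8*s)
f(m, S) = 32 - 9*S (f(m, S) = (32 - 8*S) - S = 32 - 9*S)
1/(776 + f(32 - 1*(-42), (4/(-1) + u)**2)) = 1/(776 + (32 - 9*(4/(-1) + 6)**2)) = 1/(776 + (32 - 9*(4*(-1) + 6)**2)) = 1/(776 + (32 - 9*(-4 + 6)**2)) = 1/(776 + (32 - 9*2**2)) = 1/(776 + (32 - 9*4)) = 1/(776 + (32 - 36)) = 1/(776 - 4) = 1/772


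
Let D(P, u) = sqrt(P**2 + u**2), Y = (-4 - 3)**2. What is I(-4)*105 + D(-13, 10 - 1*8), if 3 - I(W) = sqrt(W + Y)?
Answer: 315 + sqrt(173) - 315*sqrt(5) ≈ -376.21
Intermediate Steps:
Y = 49 (Y = (-7)**2 = 49)
I(W) = 3 - sqrt(49 + W) (I(W) = 3 - sqrt(W + 49) = 3 - sqrt(49 + W))
I(-4)*105 + D(-13, 10 - 1*8) = (3 - sqrt(49 - 4))*105 + sqrt((-13)**2 + (10 - 1*8)**2) = (3 - sqrt(45))*105 + sqrt(169 + (10 - 8)**2) = (3 - 3*sqrt(5))*105 + sqrt(169 + 2**2) = (3 - 3*sqrt(5))*105 + sqrt(169 + 4) = (315 - 315*sqrt(5)) + sqrt(173) = 315 + sqrt(173) - 315*sqrt(5)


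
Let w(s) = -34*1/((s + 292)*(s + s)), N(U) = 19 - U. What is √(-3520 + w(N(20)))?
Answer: I*√298072173/291 ≈ 59.329*I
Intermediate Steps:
w(s) = -17/(s*(292 + s)) (w(s) = -34*1/(2*s*(292 + s)) = -17/(s*(292 + s)))
√(-3520 + w(N(20))) = √(-3520 - 17/((19 - 1*20)*(292 + (19 - 1*20)))) = √(-3520 - 17/((19 - 20)*(292 + (19 - 20)))) = √(-3520 - 17/(-1*(292 - 1))) = √(-3520 - 17*(-1)/291) = √(-3520 - 17*(-1)*1/291) = √(-3520 + 17/291) = √(-1024303/291) = I*√298072173/291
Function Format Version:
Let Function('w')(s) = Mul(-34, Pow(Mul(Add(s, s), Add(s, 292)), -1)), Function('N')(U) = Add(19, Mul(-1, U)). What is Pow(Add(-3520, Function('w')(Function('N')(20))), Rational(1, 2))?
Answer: Mul(Rational(1, 291), I, Pow(298072173, Rational(1, 2))) ≈ Mul(59.329, I)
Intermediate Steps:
Function('w')(s) = Mul(-17, Pow(s, -1), Pow(Add(292, s), -1)) (Function('w')(s) = Mul(-34, Pow(Mul(Mul(2, s), Add(292, s)), -1)) = Mul(-34, Pow(Mul(2, s, Add(292, s)), -1)) = Mul(-34, Mul(Rational(1, 2), Pow(s, -1), Pow(Add(292, s), -1))) = Mul(-17, Pow(s, -1), Pow(Add(292, s), -1)))
Pow(Add(-3520, Function('w')(Function('N')(20))), Rational(1, 2)) = Pow(Add(-3520, Mul(-17, Pow(Add(19, Mul(-1, 20)), -1), Pow(Add(292, Add(19, Mul(-1, 20))), -1))), Rational(1, 2)) = Pow(Add(-3520, Mul(-17, Pow(Add(19, -20), -1), Pow(Add(292, Add(19, -20)), -1))), Rational(1, 2)) = Pow(Add(-3520, Mul(-17, Pow(-1, -1), Pow(Add(292, -1), -1))), Rational(1, 2)) = Pow(Add(-3520, Mul(-17, -1, Pow(291, -1))), Rational(1, 2)) = Pow(Add(-3520, Mul(-17, -1, Rational(1, 291))), Rational(1, 2)) = Pow(Add(-3520, Rational(17, 291)), Rational(1, 2)) = Pow(Rational(-1024303, 291), Rational(1, 2)) = Mul(Rational(1, 291), I, Pow(298072173, Rational(1, 2)))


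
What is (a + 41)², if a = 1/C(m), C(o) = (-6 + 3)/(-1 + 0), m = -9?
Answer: 15376/9 ≈ 1708.4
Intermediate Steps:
C(o) = 3 (C(o) = -3/(-1) = -3*(-1) = 3)
a = ⅓ (a = 1/3 = ⅓ ≈ 0.33333)
(a + 41)² = (⅓ + 41)² = (124/3)² = 15376/9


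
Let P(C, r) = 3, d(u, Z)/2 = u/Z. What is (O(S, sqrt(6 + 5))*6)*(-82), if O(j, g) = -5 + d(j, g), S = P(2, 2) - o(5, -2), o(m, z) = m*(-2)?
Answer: 2460 - 12792*sqrt(11)/11 ≈ -1396.9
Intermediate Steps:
d(u, Z) = 2*u/Z (d(u, Z) = 2*(u/Z) = 2*u/Z)
o(m, z) = -2*m
S = 13 (S = 3 - (-2)*5 = 3 - 1*(-10) = 3 + 10 = 13)
O(j, g) = -5 + 2*j/g
(O(S, sqrt(6 + 5))*6)*(-82) = ((-5 + 2*13/sqrt(6 + 5))*6)*(-82) = ((-5 + 2*13/sqrt(11))*6)*(-82) = ((-5 + 2*13*(sqrt(11)/11))*6)*(-82) = ((-5 + 26*sqrt(11)/11)*6)*(-82) = (-30 + 156*sqrt(11)/11)*(-82) = 2460 - 12792*sqrt(11)/11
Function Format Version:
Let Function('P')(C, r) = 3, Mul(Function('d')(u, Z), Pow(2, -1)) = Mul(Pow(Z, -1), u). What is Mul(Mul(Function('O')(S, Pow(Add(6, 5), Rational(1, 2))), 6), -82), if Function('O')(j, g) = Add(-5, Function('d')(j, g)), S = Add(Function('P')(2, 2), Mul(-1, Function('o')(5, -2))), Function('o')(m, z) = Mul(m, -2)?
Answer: Add(2460, Mul(Rational(-12792, 11), Pow(11, Rational(1, 2)))) ≈ -1396.9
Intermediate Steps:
Function('d')(u, Z) = Mul(2, u, Pow(Z, -1)) (Function('d')(u, Z) = Mul(2, Mul(Pow(Z, -1), u)) = Mul(2, Mul(u, Pow(Z, -1))) = Mul(2, u, Pow(Z, -1)))
Function('o')(m, z) = Mul(-2, m)
S = 13 (S = Add(3, Mul(-1, Mul(-2, 5))) = Add(3, Mul(-1, -10)) = Add(3, 10) = 13)
Function('O')(j, g) = Add(-5, Mul(2, j, Pow(g, -1)))
Mul(Mul(Function('O')(S, Pow(Add(6, 5), Rational(1, 2))), 6), -82) = Mul(Mul(Add(-5, Mul(2, 13, Pow(Pow(Add(6, 5), Rational(1, 2)), -1))), 6), -82) = Mul(Mul(Add(-5, Mul(2, 13, Pow(Pow(11, Rational(1, 2)), -1))), 6), -82) = Mul(Mul(Add(-5, Mul(2, 13, Mul(Rational(1, 11), Pow(11, Rational(1, 2))))), 6), -82) = Mul(Mul(Add(-5, Mul(Rational(26, 11), Pow(11, Rational(1, 2)))), 6), -82) = Mul(Add(-30, Mul(Rational(156, 11), Pow(11, Rational(1, 2)))), -82) = Add(2460, Mul(Rational(-12792, 11), Pow(11, Rational(1, 2))))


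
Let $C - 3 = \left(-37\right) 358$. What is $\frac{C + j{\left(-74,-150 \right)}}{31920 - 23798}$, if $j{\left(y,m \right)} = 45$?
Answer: $- \frac{6599}{4061} \approx -1.625$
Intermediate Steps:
$C = -13243$ ($C = 3 - 13246 = -13243$)
$\frac{C + j{\left(-74,-150 \right)}}{31920 - 23798} = \frac{-13243 + 45}{31920 - 23798} = - \frac{13198}{8122} = \left(-13198\right) \frac{1}{8122} = - \frac{6599}{4061}$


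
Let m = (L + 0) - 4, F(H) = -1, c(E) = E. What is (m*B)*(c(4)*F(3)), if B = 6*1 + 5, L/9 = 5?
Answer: -1804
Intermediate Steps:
L = 45 (L = 9*5 = 45)
m = 41 (m = (45 + 0) - 4 = 45 - 4 = 41)
B = 11 (B = 6 + 5 = 11)
(m*B)*(c(4)*F(3)) = (41*11)*(4*(-1)) = 451*(-4) = -1804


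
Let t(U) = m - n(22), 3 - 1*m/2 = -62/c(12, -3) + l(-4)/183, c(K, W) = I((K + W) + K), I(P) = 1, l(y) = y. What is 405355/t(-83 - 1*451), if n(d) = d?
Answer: 74179965/19772 ≈ 3751.8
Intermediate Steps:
c(K, W) = 1
m = 23798/183 (m = 6 - 2*(-62/1 - 4/183) = 6 - 2*(-62*1 - 4*1/183) = 6 - 2*(-62 - 4/183) = 6 - 2*(-11350/183) = 6 + 22700/183 = 23798/183 ≈ 130.04)
t(U) = 19772/183 (t(U) = 23798/183 - 1*22 = 23798/183 - 22 = 19772/183)
405355/t(-83 - 1*451) = 405355/(19772/183) = 405355*(183/19772) = 74179965/19772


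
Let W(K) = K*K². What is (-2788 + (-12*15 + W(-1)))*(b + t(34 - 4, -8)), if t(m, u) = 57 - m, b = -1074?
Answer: 3108543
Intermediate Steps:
W(K) = K³
(-2788 + (-12*15 + W(-1)))*(b + t(34 - 4, -8)) = (-2788 + (-12*15 + (-1)³))*(-1074 + (57 - (34 - 4))) = (-2788 + (-180 - 1))*(-1074 + (57 - 1*30)) = (-2788 - 181)*(-1074 + (57 - 30)) = -2969*(-1074 + 27) = -2969*(-1047) = 3108543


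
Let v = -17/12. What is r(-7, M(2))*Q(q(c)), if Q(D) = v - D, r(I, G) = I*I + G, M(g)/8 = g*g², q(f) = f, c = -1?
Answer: -565/12 ≈ -47.083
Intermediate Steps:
M(g) = 8*g³ (M(g) = 8*(g*g²) = 8*g³)
v = -17/12 (v = -17*1/12 = -17/12 ≈ -1.4167)
r(I, G) = G + I² (r(I, G) = I² + G = G + I²)
Q(D) = -17/12 - D
r(-7, M(2))*Q(q(c)) = (8*2³ + (-7)²)*(-17/12 - 1*(-1)) = (8*8 + 49)*(-17/12 + 1) = (64 + 49)*(-5/12) = 113*(-5/12) = -565/12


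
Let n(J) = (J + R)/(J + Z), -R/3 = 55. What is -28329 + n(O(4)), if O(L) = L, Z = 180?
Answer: -226639/8 ≈ -28330.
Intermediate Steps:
R = -165 (R = -3*55 = -165)
n(J) = (-165 + J)/(180 + J) (n(J) = (J - 165)/(J + 180) = (-165 + J)/(180 + J))
-28329 + n(O(4)) = -28329 + (-165 + 4)/(180 + 4) = -28329 - 161/184 = -28329 + (1/184)*(-161) = -28329 - 7/8 = -226639/8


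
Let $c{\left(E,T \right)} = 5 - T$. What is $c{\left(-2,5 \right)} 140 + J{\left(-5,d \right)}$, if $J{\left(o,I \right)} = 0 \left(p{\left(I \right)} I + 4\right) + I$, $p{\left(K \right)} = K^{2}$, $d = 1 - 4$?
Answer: $-3$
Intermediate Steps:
$d = -3$ ($d = 1 - 4 = -3$)
$J{\left(o,I \right)} = I$ ($J{\left(o,I \right)} = 0 \left(I^{2} I + 4\right) + I = 0 \left(I^{3} + 4\right) + I = 0 \left(4 + I^{3}\right) + I = 0 + I = I$)
$c{\left(-2,5 \right)} 140 + J{\left(-5,d \right)} = \left(5 - 5\right) 140 - 3 = 0 \cdot 140 - 3 = 0 - 3 = -3$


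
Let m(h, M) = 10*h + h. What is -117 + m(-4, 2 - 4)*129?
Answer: -5793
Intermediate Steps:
m(h, M) = 11*h
-117 + m(-4, 2 - 4)*129 = -117 + (11*(-4))*129 = -117 - 44*129 = -117 - 5676 = -5793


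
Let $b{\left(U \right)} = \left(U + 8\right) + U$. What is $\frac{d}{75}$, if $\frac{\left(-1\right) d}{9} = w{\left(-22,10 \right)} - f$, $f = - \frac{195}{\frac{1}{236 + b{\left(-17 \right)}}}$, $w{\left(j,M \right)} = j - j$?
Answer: $-4914$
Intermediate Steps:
$b{\left(U \right)} = 8 + 2 U$ ($b{\left(U \right)} = \left(8 + U\right) + U = 8 + 2 U$)
$w{\left(j,M \right)} = 0$
$f = -40950$ ($f = - \frac{195}{\frac{1}{236 + \left(8 + 2 \left(-17\right)\right)}} = - \frac{195}{\frac{1}{236 + \left(8 - 34\right)}} = - \frac{195}{\frac{1}{236 - 26}} = - \frac{195}{\frac{1}{210}} = - 195 \frac{1}{\frac{1}{210}} = \left(-195\right) 210 = -40950$)
$d = -368550$ ($d = - 9 \left(0 - -40950\right) = - 9 \left(0 + 40950\right) = \left(-9\right) 40950 = -368550$)
$\frac{d}{75} = - \frac{368550}{75} = \left(-368550\right) \frac{1}{75} = -4914$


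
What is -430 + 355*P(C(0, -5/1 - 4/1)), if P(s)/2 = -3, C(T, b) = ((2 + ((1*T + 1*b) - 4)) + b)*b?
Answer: -2560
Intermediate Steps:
C(T, b) = b*(-2 + T + 2*b) (C(T, b) = ((2 + ((T + b) - 4)) + b)*b = ((2 + (-4 + T + b)) + b)*b = ((-2 + T + b) + b)*b = (-2 + T + 2*b)*b = b*(-2 + T + 2*b))
P(s) = -6 (P(s) = 2*(-3) = -6)
-430 + 355*P(C(0, -5/1 - 4/1)) = -430 + 355*(-6) = -430 - 2130 = -2560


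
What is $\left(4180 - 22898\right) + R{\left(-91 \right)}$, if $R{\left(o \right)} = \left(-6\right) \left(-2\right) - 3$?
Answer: $-18709$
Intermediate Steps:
$R{\left(o \right)} = 9$ ($R{\left(o \right)} = 12 - 3 = 9$)
$\left(4180 - 22898\right) + R{\left(-91 \right)} = \left(4180 - 22898\right) + 9 = -18718 + 9 = -18709$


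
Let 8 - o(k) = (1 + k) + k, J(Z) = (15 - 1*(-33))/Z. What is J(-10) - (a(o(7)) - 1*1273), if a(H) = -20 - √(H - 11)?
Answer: 6441/5 + 3*I*√2 ≈ 1288.2 + 4.2426*I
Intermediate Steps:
J(Z) = 48/Z (J(Z) = (15 + 33)/Z = 48/Z)
o(k) = 7 - 2*k (o(k) = 8 - ((1 + k) + k) = 8 - (1 + 2*k) = 8 + (-1 - 2*k) = 7 - 2*k)
a(H) = -20 - √(-11 + H)
J(-10) - (a(o(7)) - 1*1273) = 48/(-10) - ((-20 - √(-11 + (7 - 2*7))) - 1*1273) = 48*(-⅒) - ((-20 - √(-11 + (7 - 14))) - 1273) = -24/5 - ((-20 - √(-11 - 7)) - 1273) = -24/5 - ((-20 - √(-18)) - 1273) = -24/5 - ((-20 - 3*I*√2) - 1273) = -24/5 - (-1293 - 3*I*√2) = -24/5 + (1293 + 3*I*√2) = 6441/5 + 3*I*√2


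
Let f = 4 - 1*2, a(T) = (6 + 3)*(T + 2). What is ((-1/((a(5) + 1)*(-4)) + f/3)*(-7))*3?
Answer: -3605/256 ≈ -14.082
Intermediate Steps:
a(T) = 18 + 9*T (a(T) = 9*(2 + T) = 18 + 9*T)
f = 2 (f = 4 - 2 = 2)
((-1/((a(5) + 1)*(-4)) + f/3)*(-7))*3 = ((-1/(((18 + 9*5) + 1)*(-4)) + 2/3)*(-7))*3 = ((-1/(((18 + 45) + 1)*(-4)) + 2*(1/3))*(-7))*3 = ((-1/((63 + 1)*(-4)) + 2/3)*(-7))*3 = ((-1/(64*(-4)) + 2/3)*(-7))*3 = ((-1/(-256) + 2/3)*(-7))*3 = ((-1*(-1/256) + 2/3)*(-7))*3 = ((1/256 + 2/3)*(-7))*3 = ((515/768)*(-7))*3 = -3605/768*3 = -3605/256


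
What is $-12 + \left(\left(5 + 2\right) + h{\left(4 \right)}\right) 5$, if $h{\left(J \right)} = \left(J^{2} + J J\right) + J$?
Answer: $203$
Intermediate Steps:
$h{\left(J \right)} = J + 2 J^{2}$ ($h{\left(J \right)} = \left(J^{2} + J^{2}\right) + J = 2 J^{2} + J = J + 2 J^{2}$)
$-12 + \left(\left(5 + 2\right) + h{\left(4 \right)}\right) 5 = -12 + \left(\left(5 + 2\right) + 4 \left(1 + 2 \cdot 4\right)\right) 5 = -12 + \left(7 + 4 \left(1 + 8\right)\right) 5 = -12 + \left(7 + 4 \cdot 9\right) 5 = -12 + \left(7 + 36\right) 5 = -12 + 43 \cdot 5 = -12 + 215 = 203$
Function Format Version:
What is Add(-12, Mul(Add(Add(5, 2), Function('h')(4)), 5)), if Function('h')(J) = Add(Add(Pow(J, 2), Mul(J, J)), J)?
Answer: 203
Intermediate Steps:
Function('h')(J) = Add(J, Mul(2, Pow(J, 2))) (Function('h')(J) = Add(Add(Pow(J, 2), Pow(J, 2)), J) = Add(Mul(2, Pow(J, 2)), J) = Add(J, Mul(2, Pow(J, 2))))
Add(-12, Mul(Add(Add(5, 2), Function('h')(4)), 5)) = Add(-12, Mul(Add(Add(5, 2), Mul(4, Add(1, Mul(2, 4)))), 5)) = Add(-12, Mul(Add(7, Mul(4, Add(1, 8))), 5)) = Add(-12, Mul(Add(7, Mul(4, 9)), 5)) = Add(-12, Mul(Add(7, 36), 5)) = Add(-12, Mul(43, 5)) = Add(-12, 215) = 203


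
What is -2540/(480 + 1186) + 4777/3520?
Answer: -491159/2932160 ≈ -0.16751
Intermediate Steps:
-2540/(480 + 1186) + 4777/3520 = -2540/1666 + 4777*(1/3520) = -2540*1/1666 + 4777/3520 = -1270/833 + 4777/3520 = -491159/2932160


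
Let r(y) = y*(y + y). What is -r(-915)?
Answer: -1674450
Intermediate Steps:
r(y) = 2*y² (r(y) = y*(2*y) = 2*y²)
-r(-915) = -2*(-915)² = -2*837225 = -1*1674450 = -1674450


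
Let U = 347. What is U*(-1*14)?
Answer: -4858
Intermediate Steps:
U*(-1*14) = 347*(-1*14) = 347*(-14) = -4858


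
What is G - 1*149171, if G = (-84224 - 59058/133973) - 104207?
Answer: -45229611804/133973 ≈ -3.3760e+5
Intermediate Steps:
G = -25244725421/133973 (G = (-84224 - 59058*1/133973) - 104207 = (-84224 - 59058/133973) - 104207 = -11283801010/133973 - 104207 = -25244725421/133973 ≈ -1.8843e+5)
G - 1*149171 = -25244725421/133973 - 1*149171 = -25244725421/133973 - 149171 = -45229611804/133973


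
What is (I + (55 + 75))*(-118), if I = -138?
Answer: 944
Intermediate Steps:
(I + (55 + 75))*(-118) = (-138 + (55 + 75))*(-118) = (-138 + 130)*(-118) = -8*(-118) = 944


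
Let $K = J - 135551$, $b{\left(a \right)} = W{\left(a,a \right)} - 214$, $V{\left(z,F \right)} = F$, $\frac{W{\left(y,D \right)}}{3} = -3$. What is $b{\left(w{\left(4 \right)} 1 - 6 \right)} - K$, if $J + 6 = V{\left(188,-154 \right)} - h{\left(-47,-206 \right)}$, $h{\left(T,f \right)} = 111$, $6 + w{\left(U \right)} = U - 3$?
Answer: $135599$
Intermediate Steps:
$w{\left(U \right)} = -9 + U$ ($w{\left(U \right)} = -6 + \left(U - 3\right) = -6 + \left(-3 + U\right) = -9 + U$)
$W{\left(y,D \right)} = -9$ ($W{\left(y,D \right)} = 3 \left(-3\right) = -9$)
$J = -271$ ($J = -6 - 265 = -271$)
$b{\left(a \right)} = -223$ ($b{\left(a \right)} = -9 - 214 = -223$)
$K = -135822$ ($K = -271 - 135551 = -135822$)
$b{\left(w{\left(4 \right)} 1 - 6 \right)} - K = -223 - -135822 = -223 + 135822 = 135599$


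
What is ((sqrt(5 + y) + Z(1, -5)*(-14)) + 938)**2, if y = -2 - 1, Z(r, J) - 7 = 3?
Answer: (798 + sqrt(2))**2 ≈ 6.3906e+5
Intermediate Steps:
Z(r, J) = 10 (Z(r, J) = 7 + 3 = 10)
y = -3
((sqrt(5 + y) + Z(1, -5)*(-14)) + 938)**2 = ((sqrt(5 - 3) + 10*(-14)) + 938)**2 = ((sqrt(2) - 140) + 938)**2 = ((-140 + sqrt(2)) + 938)**2 = (798 + sqrt(2))**2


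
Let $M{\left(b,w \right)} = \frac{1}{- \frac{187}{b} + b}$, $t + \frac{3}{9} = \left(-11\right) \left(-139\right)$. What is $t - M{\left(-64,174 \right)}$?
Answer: $\frac{1991874}{1303} \approx 1528.7$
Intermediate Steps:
$t = \frac{4586}{3}$ ($t = - \frac{1}{3} - -1529 = - \frac{1}{3} + 1529 = \frac{4586}{3} \approx 1528.7$)
$M{\left(b,w \right)} = \frac{1}{b - \frac{187}{b}}$
$t - M{\left(-64,174 \right)} = \frac{4586}{3} - - \frac{64}{-187 + \left(-64\right)^{2}} = \frac{4586}{3} - - \frac{64}{-187 + 4096} = \frac{4586}{3} - - \frac{64}{3909} = \frac{4586}{3} + \frac{64}{3909} = \frac{1991874}{1303}$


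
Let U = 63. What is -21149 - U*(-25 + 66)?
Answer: -23732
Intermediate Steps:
-21149 - U*(-25 + 66) = -21149 - 63*(-25 + 66) = -21149 - 63*41 = -21149 - 1*2583 = -21149 - 2583 = -23732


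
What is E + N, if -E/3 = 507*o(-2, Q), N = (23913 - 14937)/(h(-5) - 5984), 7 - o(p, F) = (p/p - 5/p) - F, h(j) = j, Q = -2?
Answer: -27345759/11978 ≈ -2283.0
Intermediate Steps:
o(p, F) = 6 + F + 5/p (o(p, F) = 7 - ((p/p - 5/p) - F) = 7 - ((1 - 5/p) - F) = 7 - (1 - F - 5/p) = 7 + (-1 + F + 5/p) = 6 + F + 5/p)
N = -8976/5989 (N = (23913 - 14937)/(-5 - 5984) = 8976/(-5989) = 8976*(-1/5989) = -8976/5989 ≈ -1.4987)
E = -4563/2 (E = -1521*(6 - 2 + 5/(-2)) = -1521*(6 - 2 + 5*(-½)) = -1521*(6 - 2 - 5/2) = -1521*3/2 = -3*1521/2 = -4563/2 ≈ -2281.5)
E + N = -4563/2 - 8976/5989 = -27345759/11978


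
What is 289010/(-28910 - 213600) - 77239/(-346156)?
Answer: -8131131567/8394629156 ≈ -0.96861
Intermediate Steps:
289010/(-28910 - 213600) - 77239/(-346156) = 289010/(-242510) - 77239*(-1/346156) = 289010*(-1/242510) + 77239/346156 = -28901/24251 + 77239/346156 = -8131131567/8394629156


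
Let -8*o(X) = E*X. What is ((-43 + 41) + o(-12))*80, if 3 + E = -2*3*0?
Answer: -520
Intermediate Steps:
E = -3 (E = -3 - 2*3*0 = -3 - 6*0 = -3 + 0 = -3)
o(X) = 3*X/8 (o(X) = -(-3)*X/8 = 3*X/8)
((-43 + 41) + o(-12))*80 = ((-43 + 41) + (3/8)*(-12))*80 = (-2 - 9/2)*80 = -13/2*80 = -520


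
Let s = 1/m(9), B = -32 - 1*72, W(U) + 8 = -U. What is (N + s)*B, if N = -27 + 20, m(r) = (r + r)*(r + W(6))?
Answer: 32812/45 ≈ 729.16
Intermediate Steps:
W(U) = -8 - U
m(r) = 2*r*(-14 + r) (m(r) = (r + r)*(r + (-8 - 1*6)) = (2*r)*(r + (-8 - 6)) = (2*r)*(r - 14) = (2*r)*(-14 + r) = 2*r*(-14 + r))
N = -7
B = -104 (B = -32 - 72 = -104)
s = -1/90 (s = 1/(2*9*(-14 + 9)) = 1/(2*9*(-5)) = 1/(-90) = -1/90 ≈ -0.011111)
(N + s)*B = (-7 - 1/90)*(-104) = -631/90*(-104) = 32812/45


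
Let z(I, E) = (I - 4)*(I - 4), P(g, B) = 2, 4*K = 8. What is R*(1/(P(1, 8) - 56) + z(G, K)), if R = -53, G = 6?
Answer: -11395/54 ≈ -211.02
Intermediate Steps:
K = 2 (K = (1/4)*8 = 2)
z(I, E) = (-4 + I)**2 (z(I, E) = (-4 + I)*(-4 + I) = (-4 + I)**2)
R*(1/(P(1, 8) - 56) + z(G, K)) = -53*(1/(2 - 56) + (-4 + 6)**2) = -53*(1/(-54) + 2**2) = -53*(-1/54 + 4) = -53*215/54 = -11395/54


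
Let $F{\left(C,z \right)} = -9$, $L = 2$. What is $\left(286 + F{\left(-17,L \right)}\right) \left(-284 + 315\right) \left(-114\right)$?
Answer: $-978918$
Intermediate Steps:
$\left(286 + F{\left(-17,L \right)}\right) \left(-284 + 315\right) \left(-114\right) = \left(286 - 9\right) \left(-284 + 315\right) \left(-114\right) = 277 \cdot 31 \left(-114\right) = 8587 \left(-114\right) = -978918$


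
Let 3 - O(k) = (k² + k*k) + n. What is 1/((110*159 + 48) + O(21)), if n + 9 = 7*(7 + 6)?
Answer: 1/16577 ≈ 6.0325e-5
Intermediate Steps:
n = 82 (n = -9 + 7*(7 + 6) = -9 + 7*13 = -9 + 91 = 82)
O(k) = -79 - 2*k² (O(k) = 3 - ((k² + k*k) + 82) = 3 - ((k² + k²) + 82) = 3 - (2*k² + 82) = 3 - (82 + 2*k²) = 3 + (-82 - 2*k²) = -79 - 2*k²)
1/((110*159 + 48) + O(21)) = 1/((110*159 + 48) + (-79 - 2*21²)) = 1/((17490 + 48) + (-79 - 2*441)) = 1/(17538 + (-79 - 882)) = 1/(17538 - 961) = 1/16577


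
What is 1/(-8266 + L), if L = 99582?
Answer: 1/91316 ≈ 1.0951e-5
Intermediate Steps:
1/(-8266 + L) = 1/(-8266 + 99582) = 1/91316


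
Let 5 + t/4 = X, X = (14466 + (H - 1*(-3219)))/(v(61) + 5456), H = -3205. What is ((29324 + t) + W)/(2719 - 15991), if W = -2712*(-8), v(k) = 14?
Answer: -3487849/907473 ≈ -3.8435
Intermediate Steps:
W = 21696
X = 1448/547 (X = (14466 + (-3205 - 1*(-3219)))/(14 + 5456) = (14466 + (-3205 + 3219))/5470 = (14466 + 14)*(1/5470) = 14480*(1/5470) = 1448/547 ≈ 2.6472)
t = -5148/547 (t = -20 + 4*(1448/547) = -20 + 5792/547 = -5148/547 ≈ -9.4113)
((29324 + t) + W)/(2719 - 15991) = ((29324 - 5148/547) + 21696)/(2719 - 15991) = (16035080/547 + 21696)/(-13272) = (27902792/547)*(-1/13272) = -3487849/907473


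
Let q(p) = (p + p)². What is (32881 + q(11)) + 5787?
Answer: 39152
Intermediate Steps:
q(p) = 4*p² (q(p) = (2*p)² = 4*p²)
(32881 + q(11)) + 5787 = (32881 + 4*11²) + 5787 = (32881 + 4*121) + 5787 = (32881 + 484) + 5787 = 33365 + 5787 = 39152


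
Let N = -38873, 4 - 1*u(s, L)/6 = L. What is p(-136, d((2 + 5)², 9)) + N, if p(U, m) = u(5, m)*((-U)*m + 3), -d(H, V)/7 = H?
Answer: -97153763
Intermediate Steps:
u(s, L) = 24 - 6*L
d(H, V) = -7*H
p(U, m) = (3 - U*m)*(24 - 6*m) (p(U, m) = (24 - 6*m)*((-U)*m + 3) = (24 - 6*m)*(-U*m + 3) = (24 - 6*m)*(3 - U*m) = (3 - U*m)*(24 - 6*m))
p(-136, d((2 + 5)², 9)) + N = 6*(-4 - 7*(2 + 5)²)*(-3 - (-952)*(2 + 5)²) - 38873 = 6*(-4 - 7*7²)*(-3 - (-952)*7²) - 38873 = 6*(-4 - 7*49)*(-3 - (-952)*49) - 38873 = 6*(-4 - 343)*(-3 - 136*(-343)) - 38873 = 6*(-347)*(-3 + 46648) - 38873 = 6*(-347)*46645 - 38873 = -97114890 - 38873 = -97153763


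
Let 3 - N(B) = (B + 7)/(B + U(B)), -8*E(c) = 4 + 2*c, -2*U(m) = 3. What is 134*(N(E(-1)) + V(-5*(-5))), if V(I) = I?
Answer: 29882/7 ≈ 4268.9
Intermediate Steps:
U(m) = -3/2 (U(m) = -½*3 = -3/2)
E(c) = -½ - c/4 (E(c) = -(4 + 2*c)/8 = -½ - c/4)
N(B) = 3 - (7 + B)/(-3/2 + B) (N(B) = 3 - (B + 7)/(B - 3/2) = 3 - (7 + B)/(-3/2 + B))
134*(N(E(-1)) + V(-5*(-5))) = 134*((-23 + 4*(-½ - ¼*(-1)))/(-3 + 2*(-½ - ¼*(-1))) - 5*(-5)) = 134*((-23 + 4*(-½ + ¼))/(-3 + 2*(-½ + ¼)) + 25) = 134*((-23 + 4*(-¼))/(-3 + 2*(-¼)) + 25) = 134*((-23 - 1)/(-3 - ½) + 25) = 134*(-24/(-7/2) + 25) = 134*(-2/7*(-24) + 25) = 134*(48/7 + 25) = 134*(223/7) = 29882/7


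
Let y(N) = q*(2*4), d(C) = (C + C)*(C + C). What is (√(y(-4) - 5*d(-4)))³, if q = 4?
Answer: -3456*I*√2 ≈ -4887.5*I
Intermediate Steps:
d(C) = 4*C² (d(C) = (2*C)*(2*C) = 4*C²)
y(N) = 32 (y(N) = 4*(2*4) = 4*8 = 32)
(√(y(-4) - 5*d(-4)))³ = (√(32 - 20*(-4)²))³ = (√(32 - 20*16))³ = (√(32 - 5*64))³ = (√(32 - 320))³ = (√(-288))³ = (12*I*√2)³ = -3456*I*√2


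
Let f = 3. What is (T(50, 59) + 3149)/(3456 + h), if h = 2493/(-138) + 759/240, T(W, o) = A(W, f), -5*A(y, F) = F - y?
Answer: 830208/904517 ≈ 0.91785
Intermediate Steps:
A(y, F) = -F/5 + y/5 (A(y, F) = -(F - y)/5 = -F/5 + y/5)
T(W, o) = -3/5 + W/5 (T(W, o) = -1/5*3 + W/5 = -3/5 + W/5)
h = -27421/1840 (h = 2493*(-1/138) + 759*(1/240) = -831/46 + 253/80 = -27421/1840 ≈ -14.903)
(T(50, 59) + 3149)/(3456 + h) = ((-3/5 + (1/5)*50) + 3149)/(3456 - 27421/1840) = ((-3/5 + 10) + 3149)/(6331619/1840) = (47/5 + 3149)*(1840/6331619) = (15792/5)*(1840/6331619) = 830208/904517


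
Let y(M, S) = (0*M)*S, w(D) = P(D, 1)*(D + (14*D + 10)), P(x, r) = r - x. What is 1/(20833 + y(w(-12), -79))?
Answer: 1/20833 ≈ 4.8001e-5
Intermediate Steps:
w(D) = (1 - D)*(10 + 15*D) (w(D) = (1 - D)*(D + (14*D + 10)) = (1 - D)*(D + (10 + 14*D)) = (1 - D)*(10 + 15*D))
y(M, S) = 0 (y(M, S) = 0*S = 0)
1/(20833 + y(w(-12), -79)) = 1/(20833 + 0) = 1/20833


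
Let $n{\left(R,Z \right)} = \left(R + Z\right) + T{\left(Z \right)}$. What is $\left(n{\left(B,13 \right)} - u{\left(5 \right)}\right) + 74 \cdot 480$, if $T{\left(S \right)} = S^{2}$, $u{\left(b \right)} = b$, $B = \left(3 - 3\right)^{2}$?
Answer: $35697$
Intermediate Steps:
$B = 0$ ($B = 0^{2} = 0$)
$n{\left(R,Z \right)} = R + Z + Z^{2}$ ($n{\left(R,Z \right)} = \left(R + Z\right) + Z^{2} = R + Z + Z^{2}$)
$\left(n{\left(B,13 \right)} - u{\left(5 \right)}\right) + 74 \cdot 480 = \left(\left(0 + 13 + 13^{2}\right) - 5\right) + 74 \cdot 480 = \left(\left(0 + 13 + 169\right) - 5\right) + 35520 = \left(182 - 5\right) + 35520 = 177 + 35520 = 35697$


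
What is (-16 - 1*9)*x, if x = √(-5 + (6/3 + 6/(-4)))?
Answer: -75*I*√2/2 ≈ -53.033*I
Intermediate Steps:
x = 3*I*√2/2 (x = √(-5 + (6*(⅓) + 6*(-¼))) = √(-5 + (2 - 3/2)) = √(-5 + ½) = √(-9/2) = 3*I*√2/2 ≈ 2.1213*I)
(-16 - 1*9)*x = (-16 - 1*9)*(3*I*√2/2) = (-16 - 9)*(3*I*√2/2) = -75*I*√2/2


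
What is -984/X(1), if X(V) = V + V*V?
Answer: -492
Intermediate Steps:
X(V) = V + V²
-984/X(1) = -984/(1 + 1) = -984/(1*2) = -984/2 = -984*½ = -492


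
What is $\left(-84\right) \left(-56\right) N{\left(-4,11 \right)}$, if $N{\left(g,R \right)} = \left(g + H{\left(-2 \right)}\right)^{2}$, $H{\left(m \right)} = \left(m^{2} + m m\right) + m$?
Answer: $18816$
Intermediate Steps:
$H{\left(m \right)} = m + 2 m^{2}$ ($H{\left(m \right)} = \left(m^{2} + m^{2}\right) + m = 2 m^{2} + m = m + 2 m^{2}$)
$N{\left(g,R \right)} = \left(6 + g\right)^{2}$ ($N{\left(g,R \right)} = \left(g - 2 \left(1 + 2 \left(-2\right)\right)\right)^{2} = \left(g - 2 \left(1 - 4\right)\right)^{2} = \left(g - -6\right)^{2} = \left(g + 6\right)^{2} = \left(6 + g\right)^{2}$)
$\left(-84\right) \left(-56\right) N{\left(-4,11 \right)} = \left(-84\right) \left(-56\right) \left(6 - 4\right)^{2} = 4704 \cdot 2^{2} = 4704 \cdot 4 = 18816$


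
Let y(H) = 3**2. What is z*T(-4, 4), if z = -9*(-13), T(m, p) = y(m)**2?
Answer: 9477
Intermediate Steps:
y(H) = 9
T(m, p) = 81 (T(m, p) = 9**2 = 81)
z = 117
z*T(-4, 4) = 117*81 = 9477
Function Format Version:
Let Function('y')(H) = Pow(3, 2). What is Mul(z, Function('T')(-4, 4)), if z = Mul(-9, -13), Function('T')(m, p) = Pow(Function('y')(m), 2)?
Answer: 9477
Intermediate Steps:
Function('y')(H) = 9
Function('T')(m, p) = 81 (Function('T')(m, p) = Pow(9, 2) = 81)
z = 117
Mul(z, Function('T')(-4, 4)) = Mul(117, 81) = 9477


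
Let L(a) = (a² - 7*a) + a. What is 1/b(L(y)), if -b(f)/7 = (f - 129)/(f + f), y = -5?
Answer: 55/259 ≈ 0.21236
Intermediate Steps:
L(a) = a² - 6*a
b(f) = -7*(-129 + f)/(2*f) (b(f) = -7*(f - 129)/(f + f) = -7*(-129 + f)/(2*f))
1/b(L(y)) = 1/(7*(129 - (-5)*(-6 - 5))/(2*((-5*(-6 - 5))))) = 1/(7*(129 - (-5)*(-11))/(2*((-5*(-11))))) = 1/((7/2)*(129 - 1*55)/55) = 1/((7/2)*(1/55)*(129 - 55)) = 1/((7/2)*(1/55)*74) = 1/(259/55) = 55/259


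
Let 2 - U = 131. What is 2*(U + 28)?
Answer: -202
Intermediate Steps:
U = -129 (U = 2 - 1*131 = 2 - 131 = -129)
2*(U + 28) = 2*(-129 + 28) = 2*(-101) = -202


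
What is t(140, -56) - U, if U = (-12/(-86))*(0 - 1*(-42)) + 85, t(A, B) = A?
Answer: 2113/43 ≈ 49.140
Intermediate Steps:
U = 3907/43 (U = (-12*(-1/86))*(0 + 42) + 85 = (6/43)*42 + 85 = 252/43 + 85 = 3907/43 ≈ 90.860)
t(140, -56) - U = 140 - 1*3907/43 = 140 - 3907/43 = 2113/43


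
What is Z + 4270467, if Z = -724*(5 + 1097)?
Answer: 3472619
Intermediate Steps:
Z = -797848 (Z = -724*1102 = -797848)
Z + 4270467 = -797848 + 4270467 = 3472619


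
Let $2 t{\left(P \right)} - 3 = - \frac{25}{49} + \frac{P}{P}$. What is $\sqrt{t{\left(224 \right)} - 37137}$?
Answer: $\frac{i \sqrt{7278510}}{14} \approx 192.71 i$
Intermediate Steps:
$t{\left(P \right)} = \frac{171}{98}$ ($t{\left(P \right)} = \frac{3}{2} + \frac{- \frac{25}{49} + \frac{P}{P}}{2} = \frac{3}{2} + \frac{\left(-25\right) \frac{1}{49} + 1}{2} = \frac{3}{2} + \frac{- \frac{25}{49} + 1}{2} = \frac{3}{2} + \frac{1}{2} \cdot \frac{24}{49} = \frac{3}{2} + \frac{12}{49} = \frac{171}{98}$)
$\sqrt{t{\left(224 \right)} - 37137} = \sqrt{\frac{171}{98} - 37137} = \sqrt{- \frac{3639255}{98}} = \frac{i \sqrt{7278510}}{14}$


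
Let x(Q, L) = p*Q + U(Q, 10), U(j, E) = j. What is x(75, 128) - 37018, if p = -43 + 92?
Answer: -33268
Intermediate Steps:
p = 49
x(Q, L) = 50*Q (x(Q, L) = 49*Q + Q = 50*Q)
x(75, 128) - 37018 = 50*75 - 37018 = 3750 - 37018 = -33268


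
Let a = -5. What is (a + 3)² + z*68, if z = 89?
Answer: 6056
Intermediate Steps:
(a + 3)² + z*68 = (-5 + 3)² + 89*68 = (-2)² + 6052 = 4 + 6052 = 6056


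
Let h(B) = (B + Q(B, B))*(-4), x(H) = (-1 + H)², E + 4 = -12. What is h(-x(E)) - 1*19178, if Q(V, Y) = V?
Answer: -16866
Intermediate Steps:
E = -16 (E = -4 - 12 = -16)
h(B) = -8*B (h(B) = (B + B)*(-4) = (2*B)*(-4) = -8*B)
h(-x(E)) - 1*19178 = -(-8)*(-1 - 16)² - 1*19178 = -(-8)*(-17)² - 19178 = -(-8)*289 - 19178 = -8*(-289) - 19178 = 2312 - 19178 = -16866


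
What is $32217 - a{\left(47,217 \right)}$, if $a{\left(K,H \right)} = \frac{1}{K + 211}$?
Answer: $\frac{8311985}{258} \approx 32217.0$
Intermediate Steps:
$a{\left(K,H \right)} = \frac{1}{211 + K}$
$32217 - a{\left(47,217 \right)} = 32217 - \frac{1}{211 + 47} = 32217 - \frac{1}{258} = \frac{8311985}{258}$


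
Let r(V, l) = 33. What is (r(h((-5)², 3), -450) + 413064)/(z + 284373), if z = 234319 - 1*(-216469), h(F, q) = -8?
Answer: 413097/735161 ≈ 0.56191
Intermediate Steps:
z = 450788 (z = 234319 + 216469 = 450788)
(r(h((-5)², 3), -450) + 413064)/(z + 284373) = (33 + 413064)/(450788 + 284373) = 413097/735161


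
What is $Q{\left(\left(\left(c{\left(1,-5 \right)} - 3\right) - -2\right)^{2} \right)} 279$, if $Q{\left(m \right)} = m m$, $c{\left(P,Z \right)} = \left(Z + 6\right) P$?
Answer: $0$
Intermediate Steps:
$c{\left(P,Z \right)} = P \left(6 + Z\right)$ ($c{\left(P,Z \right)} = \left(6 + Z\right) P = P \left(6 + Z\right)$)
$Q{\left(m \right)} = m^{2}$
$Q{\left(\left(\left(c{\left(1,-5 \right)} - 3\right) - -2\right)^{2} \right)} 279 = \left(\left(\left(1 \left(6 - 5\right) - 3\right) - -2\right)^{2}\right)^{2} \cdot 279 = \left(\left(\left(1 \cdot 1 - 3\right) + 2\right)^{2}\right)^{2} \cdot 279 = \left(\left(\left(1 - 3\right) + 2\right)^{2}\right)^{2} \cdot 279 = \left(\left(-2 + 2\right)^{2}\right)^{2} \cdot 279 = \left(0^{2}\right)^{2} \cdot 279 = 0^{2} \cdot 279 = 0 \cdot 279 = 0$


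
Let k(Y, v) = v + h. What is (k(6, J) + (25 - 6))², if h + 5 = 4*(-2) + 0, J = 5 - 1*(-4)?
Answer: 225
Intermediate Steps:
J = 9 (J = 5 + 4 = 9)
h = -13 (h = -5 + (4*(-2) + 0) = -5 + (-8 + 0) = -5 - 8 = -13)
k(Y, v) = -13 + v (k(Y, v) = v - 13 = -13 + v)
(k(6, J) + (25 - 6))² = ((-13 + 9) + (25 - 6))² = (-4 + 19)² = 15² = 225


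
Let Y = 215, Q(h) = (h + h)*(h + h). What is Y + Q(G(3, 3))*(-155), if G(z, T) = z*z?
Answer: -50005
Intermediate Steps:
G(z, T) = z²
Q(h) = 4*h² (Q(h) = (2*h)*(2*h) = 4*h²)
Y + Q(G(3, 3))*(-155) = 215 + (4*(3²)²)*(-155) = 215 + (4*9²)*(-155) = 215 + (4*81)*(-155) = 215 + 324*(-155) = 215 - 50220 = -50005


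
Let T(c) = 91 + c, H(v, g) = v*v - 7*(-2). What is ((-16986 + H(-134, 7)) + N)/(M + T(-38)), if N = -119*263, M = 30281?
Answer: -30313/30334 ≈ -0.99931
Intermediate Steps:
H(v, g) = 14 + v**2 (H(v, g) = v**2 + 14 = 14 + v**2)
N = -31297
((-16986 + H(-134, 7)) + N)/(M + T(-38)) = ((-16986 + (14 + (-134)**2)) - 31297)/(30281 + (91 - 38)) = ((-16986 + (14 + 17956)) - 31297)/(30281 + 53) = ((-16986 + 17970) - 31297)/30334 = (984 - 31297)*(1/30334) = -30313*1/30334 = -30313/30334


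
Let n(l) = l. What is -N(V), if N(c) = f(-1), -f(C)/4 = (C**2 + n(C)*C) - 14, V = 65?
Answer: -48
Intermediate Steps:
f(C) = 56 - 8*C**2 (f(C) = -4*((C**2 + C*C) - 14) = -4*((C**2 + C**2) - 14) = -4*(2*C**2 - 14) = -4*(-14 + 2*C**2) = 56 - 8*C**2)
N(c) = 48 (N(c) = 56 - 8*(-1)**2 = 56 - 8*1 = 56 - 8 = 48)
-N(V) = -1*48 = -48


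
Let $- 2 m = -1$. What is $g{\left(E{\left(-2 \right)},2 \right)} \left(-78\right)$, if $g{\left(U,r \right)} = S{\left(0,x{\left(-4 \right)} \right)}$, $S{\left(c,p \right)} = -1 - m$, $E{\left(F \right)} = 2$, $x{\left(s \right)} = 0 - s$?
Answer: $117$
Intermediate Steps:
$x{\left(s \right)} = - s$
$m = \frac{1}{2}$ ($m = \left(- \frac{1}{2}\right) \left(-1\right) = \frac{1}{2} \approx 0.5$)
$S{\left(c,p \right)} = - \frac{3}{2}$ ($S{\left(c,p \right)} = -1 - \frac{1}{2} = - \frac{3}{2}$)
$g{\left(U,r \right)} = - \frac{3}{2}$
$g{\left(E{\left(-2 \right)},2 \right)} \left(-78\right) = \left(- \frac{3}{2}\right) \left(-78\right) = 117$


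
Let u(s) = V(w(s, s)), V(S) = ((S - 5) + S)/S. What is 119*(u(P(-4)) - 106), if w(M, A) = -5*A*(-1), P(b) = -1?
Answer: -12257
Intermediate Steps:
w(M, A) = 5*A
V(S) = (-5 + 2*S)/S (V(S) = ((-5 + S) + S)/S = (-5 + 2*S)/S)
u(s) = 2 - 1/s (u(s) = 2 - 5*1/(5*s) = 2 - 1/s)
119*(u(P(-4)) - 106) = 119*((2 - 1/(-1)) - 106) = 119*((2 - 1*(-1)) - 106) = 119*((2 + 1) - 106) = 119*(3 - 106) = 119*(-103) = -12257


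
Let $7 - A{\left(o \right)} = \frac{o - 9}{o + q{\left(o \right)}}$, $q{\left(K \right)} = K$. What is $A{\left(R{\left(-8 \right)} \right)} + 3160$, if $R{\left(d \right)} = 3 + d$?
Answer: $\frac{15828}{5} \approx 3165.6$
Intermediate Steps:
$A{\left(o \right)} = 7 - \frac{-9 + o}{2 o}$ ($A{\left(o \right)} = 7 - \frac{o - 9}{o + o} = 7 - \frac{-9 + o}{2 o}$)
$A{\left(R{\left(-8 \right)} \right)} + 3160 = \frac{9 + 13 \left(3 - 8\right)}{2 \left(3 - 8\right)} + 3160 = \frac{9 + 13 \left(-5\right)}{2 \left(-5\right)} + 3160 = \frac{1}{2} \left(- \frac{1}{5}\right) \left(9 - 65\right) + 3160 = \frac{1}{2} \left(- \frac{1}{5}\right) \left(-56\right) + 3160 = \frac{28}{5} + 3160 = \frac{15828}{5}$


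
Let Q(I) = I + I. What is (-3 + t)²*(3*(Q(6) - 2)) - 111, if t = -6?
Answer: 2319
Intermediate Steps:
Q(I) = 2*I
(-3 + t)²*(3*(Q(6) - 2)) - 111 = (-3 - 6)²*(3*(2*6 - 2)) - 111 = (-9)²*(3*(12 - 2)) - 111 = 81*(3*10) - 111 = 81*30 - 111 = 2430 - 111 = 2319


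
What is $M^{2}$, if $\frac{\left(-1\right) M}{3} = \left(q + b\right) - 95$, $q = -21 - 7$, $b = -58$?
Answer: $294849$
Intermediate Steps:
$q = -28$ ($q = -21 - 7 = -28$)
$M = 543$ ($M = - 3 \left(\left(-28 - 58\right) - 95\right) = - 3 \left(-86 - 95\right) = \left(-3\right) \left(-181\right) = 543$)
$M^{2} = 543^{2} = 294849$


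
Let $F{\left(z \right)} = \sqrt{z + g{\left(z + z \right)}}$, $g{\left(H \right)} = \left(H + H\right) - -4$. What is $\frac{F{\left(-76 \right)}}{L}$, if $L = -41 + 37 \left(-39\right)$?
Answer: $- \frac{i \sqrt{94}}{742} \approx - 0.013067 i$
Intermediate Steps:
$g{\left(H \right)} = 4 + 2 H$ ($g{\left(H \right)} = 2 H + 4 = 4 + 2 H$)
$L = -1484$ ($L = -41 - 1443 = -1484$)
$F{\left(z \right)} = \sqrt{4 + 5 z}$ ($F{\left(z \right)} = \sqrt{z + \left(4 + 2 \left(z + z\right)\right)} = \sqrt{z + \left(4 + 2 \cdot 2 z\right)} = \sqrt{z + \left(4 + 4 z\right)} = \sqrt{4 + 5 z}$)
$\frac{F{\left(-76 \right)}}{L} = \frac{\sqrt{4 + 5 \left(-76\right)}}{-1484} = \sqrt{4 - 380} \left(- \frac{1}{1484}\right) = \sqrt{-376} \left(- \frac{1}{1484}\right) = 2 i \sqrt{94} \left(- \frac{1}{1484}\right) = - \frac{i \sqrt{94}}{742}$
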